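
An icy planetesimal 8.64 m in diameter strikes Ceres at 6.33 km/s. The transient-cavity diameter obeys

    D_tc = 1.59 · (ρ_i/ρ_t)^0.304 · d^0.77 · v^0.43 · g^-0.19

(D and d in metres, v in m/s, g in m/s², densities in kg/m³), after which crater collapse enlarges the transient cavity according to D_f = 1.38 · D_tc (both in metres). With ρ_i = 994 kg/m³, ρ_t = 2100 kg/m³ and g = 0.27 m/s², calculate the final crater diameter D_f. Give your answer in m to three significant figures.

D_f ≈ 508 m

v = 6330 m/s.
(ρ_i/ρ_t)^0.304 = (994/2100)^0.304 = 0.7966
d^0.77 = 8.64^0.77 = 5.262
v^0.43 = 6330^0.43 = 43.11
g^-0.19 = 0.27^-0.19 = 1.282
D_tc = 1.59 × 0.7966 × 5.262 × 43.11 × 1.282 = 368.3 m
D_f = 1.38 × 368.3 = 508.3 m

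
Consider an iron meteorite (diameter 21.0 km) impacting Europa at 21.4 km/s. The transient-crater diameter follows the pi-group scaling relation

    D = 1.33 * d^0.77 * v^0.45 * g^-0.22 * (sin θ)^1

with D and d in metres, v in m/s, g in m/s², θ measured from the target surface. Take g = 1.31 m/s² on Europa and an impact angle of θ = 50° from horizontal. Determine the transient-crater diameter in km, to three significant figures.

In SI units: d = 21000 m, v = 21400 m/s.
d^0.77 = 21000^0.77 = 2129
v^0.45 = 21400^0.45 = 88.86
g^-0.22 = 1.31^-0.22 = 0.9423
(sin 50°)^1 = 0.7660^1 = 0.7660
D = 1.33 × 2129 × 88.86 × 0.9423 × 0.7660 = 1.816 × 10^5 m
   = 181.6 km

D ≈ 182 km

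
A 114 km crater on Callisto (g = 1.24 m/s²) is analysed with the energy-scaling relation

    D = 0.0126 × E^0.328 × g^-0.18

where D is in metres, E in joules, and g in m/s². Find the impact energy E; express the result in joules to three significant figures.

Rearranging: E = [D / (0.0126 · g^-0.18)]^(1/0.328).
D = 114000 m.
g^-0.18 = 1.24^-0.18 = 0.9620
D / (0.0126 × 0.9620) = 114000 / (0.01212) = 9.406 × 10^6
E = (9.406 × 10^6)^3.0488 = 1.822 × 10^21 J

E ≈ 1.82 × 10^21 J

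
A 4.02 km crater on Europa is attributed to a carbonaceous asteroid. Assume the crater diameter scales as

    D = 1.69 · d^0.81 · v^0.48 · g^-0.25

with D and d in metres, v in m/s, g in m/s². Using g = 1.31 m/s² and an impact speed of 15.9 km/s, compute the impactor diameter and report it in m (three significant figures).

Rearranging for d: d = [D / (1.69 · 15900^0.48 · 1.31^-0.25)]^(1/0.81).
D = 4020 m.
15900^0.48 = 103.9
1.31^-0.25 = 0.9347
Denominator = 1.69 × 103.9 × 0.9347 = 164.1
D / 164.1 = 4020 / 164.1 = 24.50
d = 24.50^(1/0.81) = 24.50^1.2346 = 51.89 m

d ≈ 51.9 m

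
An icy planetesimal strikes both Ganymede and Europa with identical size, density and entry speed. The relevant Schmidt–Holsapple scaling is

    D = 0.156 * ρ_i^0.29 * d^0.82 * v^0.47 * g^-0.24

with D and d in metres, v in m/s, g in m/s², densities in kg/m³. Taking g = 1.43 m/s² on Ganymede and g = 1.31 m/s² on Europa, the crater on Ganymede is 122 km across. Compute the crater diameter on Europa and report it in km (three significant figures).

D ≈ 125 km

All impactor-dependent factors cancel in the ratio, leaving D_Europa/D_Ganymede = (g_Europa/g_Ganymede)^-0.24.
(1.31/1.43)^-0.24 = 0.9161^-0.24 = 1.021
D_Europa = 1.021 × 122 km = 125 km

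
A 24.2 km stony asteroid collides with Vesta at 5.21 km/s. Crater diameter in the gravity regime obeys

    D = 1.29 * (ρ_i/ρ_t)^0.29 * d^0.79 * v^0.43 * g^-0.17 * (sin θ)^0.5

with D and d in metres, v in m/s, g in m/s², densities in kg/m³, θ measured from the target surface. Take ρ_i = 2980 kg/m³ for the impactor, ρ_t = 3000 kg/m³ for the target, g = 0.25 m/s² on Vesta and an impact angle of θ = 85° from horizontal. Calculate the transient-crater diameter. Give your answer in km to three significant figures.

D ≈ 187 km

In SI units: d = 24200 m, v = 5210 m/s.
(ρ_i/ρ_t)^0.29 = (2980/3000)^0.29 = 0.9981
d^0.79 = 24200^0.79 = 2905
v^0.43 = 5210^0.43 = 39.65
g^-0.17 = 0.25^-0.17 = 1.266
(sin 85°)^0.5 = 0.9962^0.5 = 0.9981
D = 1.29 × 0.9981 × 2905 × 39.65 × 1.266 × 0.9981 = 1.874 × 10^5 m
   = 187.4 km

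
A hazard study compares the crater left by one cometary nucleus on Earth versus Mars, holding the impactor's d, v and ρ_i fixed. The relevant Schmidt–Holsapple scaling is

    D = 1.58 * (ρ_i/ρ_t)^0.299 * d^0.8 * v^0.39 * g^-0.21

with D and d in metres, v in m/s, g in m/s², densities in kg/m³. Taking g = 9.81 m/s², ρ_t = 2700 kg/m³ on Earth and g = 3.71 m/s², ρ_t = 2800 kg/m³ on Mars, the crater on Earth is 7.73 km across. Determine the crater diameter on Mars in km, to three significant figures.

D ≈ 9.38 km

The impactor-only factors (d, v, ρ_i) cancel in the ratio, leaving D_Mars/D_Earth = (g_Mars/g_Earth)^-0.21 · (ρ_t,Earth/ρ_t,Mars)^0.299.
(3.71/9.81)^-0.21 = 0.3782^-0.21 = 1.227
(2700/2800)^0.299 = 0.9643^0.299 = 0.9892
Ratio = 1.227 × 0.9892 = 1.214
D_Mars = 1.214 × 7.73 km = 9.38 km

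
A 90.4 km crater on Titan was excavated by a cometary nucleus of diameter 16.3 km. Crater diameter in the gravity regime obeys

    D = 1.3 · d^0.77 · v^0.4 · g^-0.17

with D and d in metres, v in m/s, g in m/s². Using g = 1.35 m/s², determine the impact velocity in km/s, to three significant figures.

v ≈ 11.3 km/s

Rearranging for v: v = [D / (1.3 · 16300^0.77 · 1.35^-0.17)]^(1/0.4).
D = 90400 m.
16300^0.77 = 1751
1.35^-0.17 = 0.9503
Denominator = 1.3 × 1751 × 0.9503 = 2163
D / 2163 = 90400 / 2163 = 41.79
v = 41.79^(1/0.4) = 41.79^2.5 = 11290 m/s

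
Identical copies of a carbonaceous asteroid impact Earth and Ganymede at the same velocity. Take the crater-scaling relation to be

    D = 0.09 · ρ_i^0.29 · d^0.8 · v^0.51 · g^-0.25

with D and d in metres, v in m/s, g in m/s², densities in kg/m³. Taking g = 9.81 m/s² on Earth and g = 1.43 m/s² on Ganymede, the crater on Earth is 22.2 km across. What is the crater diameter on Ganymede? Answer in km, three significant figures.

D ≈ 35.9 km

All impactor-dependent factors cancel in the ratio, leaving D_Ganymede/D_Earth = (g_Ganymede/g_Earth)^-0.25.
(1.43/9.81)^-0.25 = 0.1458^-0.25 = 1.618
D_Ganymede = 1.618 × 22.2 km = 35.9 km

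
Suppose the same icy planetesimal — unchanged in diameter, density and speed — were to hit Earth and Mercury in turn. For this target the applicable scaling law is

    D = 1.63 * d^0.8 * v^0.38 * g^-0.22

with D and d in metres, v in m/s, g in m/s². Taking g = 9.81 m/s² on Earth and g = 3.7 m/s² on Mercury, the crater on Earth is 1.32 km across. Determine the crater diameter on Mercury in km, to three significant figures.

All impactor-dependent factors cancel in the ratio, leaving D_Mercury/D_Earth = (g_Mercury/g_Earth)^-0.22.
(3.7/9.81)^-0.22 = 0.3772^-0.22 = 1.239
D_Mercury = 1.239 × 1.32 km = 1.64 km

D ≈ 1.64 km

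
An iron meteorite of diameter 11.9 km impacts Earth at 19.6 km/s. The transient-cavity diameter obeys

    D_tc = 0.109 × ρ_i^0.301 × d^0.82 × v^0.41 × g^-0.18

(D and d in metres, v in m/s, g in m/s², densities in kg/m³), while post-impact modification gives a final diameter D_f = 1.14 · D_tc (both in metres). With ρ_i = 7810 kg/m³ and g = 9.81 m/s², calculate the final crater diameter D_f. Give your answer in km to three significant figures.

D_f ≈ 155 km

In SI: d = 11900 m, v = 19600 m/s.
ρ_i^0.301 = 7810^0.301 = 14.85
d^0.82 = 11900^0.82 = 2198
v^0.41 = 19600^0.41 = 57.52
g^-0.18 = 9.81^-0.18 = 0.6630
D_tc = 0.109 × 14.85 × 2198 × 57.52 × 0.6630 = 1.357 × 10^5 m
D_f = 1.14 × 1.357 × 10^5 = 1.547 × 10^5 m
     = 154.7 km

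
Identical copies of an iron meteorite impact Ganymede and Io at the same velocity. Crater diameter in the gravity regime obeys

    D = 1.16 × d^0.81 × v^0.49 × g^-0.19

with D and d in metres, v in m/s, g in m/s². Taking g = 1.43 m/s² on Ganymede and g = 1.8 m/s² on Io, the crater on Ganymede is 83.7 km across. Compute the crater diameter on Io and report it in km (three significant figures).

D ≈ 80.1 km

All impactor-dependent factors cancel in the ratio, leaving D_Io/D_Ganymede = (g_Io/g_Ganymede)^-0.19.
(1.8/1.43)^-0.19 = 1.259^-0.19 = 0.9572
D_Io = 0.9572 × 83.7 km = 80.1 km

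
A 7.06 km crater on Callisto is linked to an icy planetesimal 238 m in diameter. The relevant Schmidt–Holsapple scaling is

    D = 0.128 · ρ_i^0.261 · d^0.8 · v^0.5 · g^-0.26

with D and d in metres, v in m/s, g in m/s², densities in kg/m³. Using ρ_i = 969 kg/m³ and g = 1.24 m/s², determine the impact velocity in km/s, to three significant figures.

v ≈ 14.8 km/s

Rearranging for v: v = [D / (0.128 · 969^0.261 · 238^0.8 · 1.24^-0.26)]^(1/0.5).
D = 7060 m.
969^0.261 = 6.018
238^0.8 = 79.66
1.24^-0.26 = 0.9456
Denominator = 0.128 × 6.018 × 79.66 × 0.9456 = 58.02
D / 58.02 = 7060 / 58.02 = 121.7
v = 121.7^(1/0.5) = 121.7^2 = 14811 m/s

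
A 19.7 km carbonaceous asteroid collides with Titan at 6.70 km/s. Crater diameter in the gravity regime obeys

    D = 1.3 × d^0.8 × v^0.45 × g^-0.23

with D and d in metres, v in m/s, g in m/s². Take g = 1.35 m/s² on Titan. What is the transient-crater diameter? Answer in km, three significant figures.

D ≈ 174 km

In SI units: d = 19700 m, v = 6700 m/s.
d^0.8 = 19700^0.8 = 2726
v^0.45 = 6700^0.45 = 52.69
g^-0.23 = 1.35^-0.23 = 0.9333
D = 1.3 × 2726 × 52.69 × 0.9333 = 1.743 × 10^5 m
   = 174.3 km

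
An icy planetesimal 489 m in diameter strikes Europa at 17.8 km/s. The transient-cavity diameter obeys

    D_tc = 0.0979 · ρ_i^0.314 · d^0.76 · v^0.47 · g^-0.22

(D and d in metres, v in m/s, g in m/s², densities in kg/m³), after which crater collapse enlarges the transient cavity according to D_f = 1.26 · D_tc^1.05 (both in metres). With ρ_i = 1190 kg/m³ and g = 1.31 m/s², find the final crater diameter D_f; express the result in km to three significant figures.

v = 17800 m/s.
ρ_i^0.314 = 1190^0.314 = 9.241
d^0.76 = 489^0.76 = 110.6
v^0.47 = 17800^0.47 = 99.47
g^-0.22 = 1.31^-0.22 = 0.9423
D_tc = 0.0979 × 9.241 × 110.6 × 99.47 × 0.9423 = 9379 m
D_f = 1.26 × (9379)^1.05 = 18670 m
     = 18.67 km

D_f ≈ 18.7 km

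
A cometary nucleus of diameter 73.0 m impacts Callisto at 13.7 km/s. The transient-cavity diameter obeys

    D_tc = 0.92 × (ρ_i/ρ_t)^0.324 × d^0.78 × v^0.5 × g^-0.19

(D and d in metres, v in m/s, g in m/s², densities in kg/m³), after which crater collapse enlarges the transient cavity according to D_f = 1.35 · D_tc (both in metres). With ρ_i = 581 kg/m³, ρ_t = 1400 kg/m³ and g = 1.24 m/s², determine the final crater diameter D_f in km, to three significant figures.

D_f ≈ 2.98 km

v = 13700 m/s.
(ρ_i/ρ_t)^0.324 = (581/1400)^0.324 = 0.7521
d^0.78 = 73^0.78 = 28.40
v^0.5 = 13700^0.5 = 117.0
g^-0.19 = 1.24^-0.19 = 0.9600
D_tc = 0.92 × 0.7521 × 28.40 × 117.0 × 0.9600 = 2207 m
D_f = 1.35 × 2207 = 2979 m
     = 2.979 km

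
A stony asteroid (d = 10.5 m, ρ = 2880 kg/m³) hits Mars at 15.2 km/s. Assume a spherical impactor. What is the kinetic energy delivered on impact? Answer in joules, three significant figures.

E ≈ 2.02 × 10^14 J

v = 15200 m/s.
Mass m = (π/6) ρ d³ = (π/6) × 2880 × (10.5)³ = 1.746 × 10^6 kg
E = ½ m v² = 0.5 × 1.746 × 10^6 × (15200)² = 2.017 × 10^14 J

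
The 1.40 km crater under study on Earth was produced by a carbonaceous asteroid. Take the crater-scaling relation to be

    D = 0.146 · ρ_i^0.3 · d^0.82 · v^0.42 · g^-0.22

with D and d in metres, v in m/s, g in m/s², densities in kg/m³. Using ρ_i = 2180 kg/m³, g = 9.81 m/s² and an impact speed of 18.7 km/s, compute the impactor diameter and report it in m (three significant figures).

d ≈ 51.6 m

Rearranging for d: d = [D / (0.146 · 2180^0.3 · 18700^0.42 · 9.81^-0.22)]^(1/0.82).
D = 1400 m.
2180^0.3 = 10.04
18700^0.42 = 62.25
9.81^-0.22 = 0.6051
Denominator = 0.146 × 10.04 × 62.25 × 0.6051 = 55.21
D / 55.21 = 1400 / 55.21 = 25.36
d = 25.36^(1/0.82) = 25.36^1.2195 = 51.57 m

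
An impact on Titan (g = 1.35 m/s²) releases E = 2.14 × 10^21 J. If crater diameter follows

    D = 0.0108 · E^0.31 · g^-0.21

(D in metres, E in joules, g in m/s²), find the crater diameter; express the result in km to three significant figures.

D ≈ 41.5 km

E^0.31 = (2.14 × 10^21)^0.31 = 4.097 × 10^6
g^-0.21 = 1.35^-0.21 = 0.9389
D = 0.0108 × 4.097 × 10^6 × 0.9389 = 41544 m
   = 41.54 km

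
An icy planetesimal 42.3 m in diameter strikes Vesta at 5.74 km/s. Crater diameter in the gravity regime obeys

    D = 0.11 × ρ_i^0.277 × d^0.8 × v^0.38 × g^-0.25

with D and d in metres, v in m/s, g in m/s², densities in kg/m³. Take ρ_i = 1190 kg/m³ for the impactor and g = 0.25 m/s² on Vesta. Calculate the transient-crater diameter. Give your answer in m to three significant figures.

D ≈ 593 m

In SI units: v = 5740 m/s.
ρ_i^0.277 = 1190^0.277 = 7.111
d^0.8 = 42.3^0.8 = 20.00
v^0.38 = 5740^0.38 = 26.82
g^-0.25 = 0.25^-0.25 = 1.414
D = 0.11 × 7.111 × 20.00 × 26.82 × 1.414 = 593.3 m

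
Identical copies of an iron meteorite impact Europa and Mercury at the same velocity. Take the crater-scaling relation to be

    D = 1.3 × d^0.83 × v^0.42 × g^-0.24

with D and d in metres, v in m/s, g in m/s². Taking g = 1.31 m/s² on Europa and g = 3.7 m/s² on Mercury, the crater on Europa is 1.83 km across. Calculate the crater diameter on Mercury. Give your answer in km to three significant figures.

D ≈ 1.43 km

All impactor-dependent factors cancel in the ratio, leaving D_Mercury/D_Europa = (g_Mercury/g_Europa)^-0.24.
(3.7/1.31)^-0.24 = 2.824^-0.24 = 0.7795
D_Mercury = 0.7795 × 1.83 km = 1.43 km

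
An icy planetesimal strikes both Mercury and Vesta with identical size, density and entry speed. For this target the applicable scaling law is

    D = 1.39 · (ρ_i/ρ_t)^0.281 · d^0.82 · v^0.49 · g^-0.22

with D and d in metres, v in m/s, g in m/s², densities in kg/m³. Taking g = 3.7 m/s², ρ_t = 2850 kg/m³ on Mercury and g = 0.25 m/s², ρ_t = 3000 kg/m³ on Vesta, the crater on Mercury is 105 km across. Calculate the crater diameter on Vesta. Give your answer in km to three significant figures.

D ≈ 187 km

The impactor-only factors (d, v, ρ_i) cancel in the ratio, leaving D_Vesta/D_Mercury = (g_Vesta/g_Mercury)^-0.22 · (ρ_t,Mercury/ρ_t,Vesta)^0.281.
(0.25/3.7)^-0.22 = 0.06757^-0.22 = 1.809
(2850/3000)^0.281 = 0.9500^0.281 = 0.9857
Ratio = 1.809 × 0.9857 = 1.783
D_Vesta = 1.783 × 105 km = 187 km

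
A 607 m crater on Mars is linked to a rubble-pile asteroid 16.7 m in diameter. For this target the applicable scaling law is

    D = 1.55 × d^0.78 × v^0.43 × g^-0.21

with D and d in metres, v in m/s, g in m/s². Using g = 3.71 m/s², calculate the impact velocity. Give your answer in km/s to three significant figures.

Rearranging for v: v = [D / (1.55 · 16.7^0.78 · 3.71^-0.21)]^(1/0.43).
16.7^0.78 = 8.989
3.71^-0.21 = 0.7593
Denominator = 1.55 × 8.989 × 0.7593 = 10.58
D / 10.58 = 607 / 10.58 = 57.37
v = 57.37^(1/0.43) = 57.37^2.3256 = 12303 m/s

v ≈ 12.3 km/s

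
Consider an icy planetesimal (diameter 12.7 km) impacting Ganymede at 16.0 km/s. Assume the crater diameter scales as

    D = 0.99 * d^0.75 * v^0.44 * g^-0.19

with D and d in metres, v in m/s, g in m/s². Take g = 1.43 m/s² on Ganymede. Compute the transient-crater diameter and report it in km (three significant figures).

In SI units: d = 12700 m, v = 16000 m/s.
d^0.75 = 12700^0.75 = 1196
v^0.44 = 16000^0.44 = 70.76
g^-0.19 = 1.43^-0.19 = 0.9343
D = 0.99 × 1196 × 70.76 × 0.9343 = 78278 m
   = 78.28 km

D ≈ 78.3 km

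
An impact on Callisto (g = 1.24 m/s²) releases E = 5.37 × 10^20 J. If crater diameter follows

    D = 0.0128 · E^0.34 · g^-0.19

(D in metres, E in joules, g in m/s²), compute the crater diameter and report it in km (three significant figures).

E^0.34 = (5.37 × 10^20)^0.34 = 1.117 × 10^7
g^-0.19 = 1.24^-0.19 = 0.9600
D = 0.0128 × 1.117 × 10^7 × 0.9600 = 1.373 × 10^5 m
   = 137.3 km

D ≈ 137 km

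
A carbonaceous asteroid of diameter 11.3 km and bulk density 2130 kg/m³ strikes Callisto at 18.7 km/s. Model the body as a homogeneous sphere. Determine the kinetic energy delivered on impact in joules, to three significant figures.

d = 11300 m; v = 18700 m/s.
Mass m = (π/6) ρ d³ = (π/6) × 2130 × (11300)³ = 1.609 × 10^15 kg
E = ½ m v² = 0.5 × 1.609 × 10^15 × (18700)² = 2.813 × 10^23 J

E ≈ 2.81 × 10^23 J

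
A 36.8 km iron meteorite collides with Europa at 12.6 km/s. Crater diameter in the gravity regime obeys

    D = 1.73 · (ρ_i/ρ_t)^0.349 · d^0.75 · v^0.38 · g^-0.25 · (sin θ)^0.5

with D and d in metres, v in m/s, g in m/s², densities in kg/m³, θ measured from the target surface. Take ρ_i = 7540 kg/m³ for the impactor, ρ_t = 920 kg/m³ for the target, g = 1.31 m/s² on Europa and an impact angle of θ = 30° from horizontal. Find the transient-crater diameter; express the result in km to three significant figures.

In SI units: d = 36800 m, v = 12600 m/s.
(ρ_i/ρ_t)^0.349 = (7540/920)^0.349 = 2.084
d^0.75 = 36800^0.75 = 2657
v^0.38 = 12600^0.38 = 36.15
g^-0.25 = 1.31^-0.25 = 0.9347
(sin 30°)^0.5 = 0.5000^0.5 = 0.7071
D = 1.73 × 2.084 × 2657 × 36.15 × 0.9347 × 0.7071 = 2.289 × 10^5 m
   = 228.9 km

D ≈ 229 km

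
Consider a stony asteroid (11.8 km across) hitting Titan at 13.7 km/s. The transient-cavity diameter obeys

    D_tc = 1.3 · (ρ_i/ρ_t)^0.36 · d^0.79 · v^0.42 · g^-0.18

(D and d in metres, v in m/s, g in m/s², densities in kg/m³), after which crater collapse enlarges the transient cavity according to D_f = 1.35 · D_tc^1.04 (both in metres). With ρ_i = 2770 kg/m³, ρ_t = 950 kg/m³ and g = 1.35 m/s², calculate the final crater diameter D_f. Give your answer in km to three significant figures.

In SI: d = 11800 m, v = 13700 m/s.
(ρ_i/ρ_t)^0.36 = (2770/950)^0.36 = 1.470
d^0.79 = 11800^0.79 = 1647
v^0.42 = 13700^0.42 = 54.63
g^-0.18 = 1.35^-0.18 = 0.9474
D_tc = 1.3 × 1.470 × 1647 × 54.63 × 0.9474 = 1.629 × 10^5 m
D_f = 1.35 × (1.629 × 10^5)^1.04 = 3.554 × 10^5 m
     = 355.4 km

D_f ≈ 355 km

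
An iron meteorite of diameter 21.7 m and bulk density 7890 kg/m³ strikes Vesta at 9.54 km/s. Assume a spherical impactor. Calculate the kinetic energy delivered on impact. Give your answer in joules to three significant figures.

v = 9540 m/s.
Mass m = (π/6) ρ d³ = (π/6) × 7890 × (21.7)³ = 4.221 × 10^7 kg
E = ½ m v² = 0.5 × 4.221 × 10^7 × (9540)² = 1.921 × 10^15 J

E ≈ 1.92 × 10^15 J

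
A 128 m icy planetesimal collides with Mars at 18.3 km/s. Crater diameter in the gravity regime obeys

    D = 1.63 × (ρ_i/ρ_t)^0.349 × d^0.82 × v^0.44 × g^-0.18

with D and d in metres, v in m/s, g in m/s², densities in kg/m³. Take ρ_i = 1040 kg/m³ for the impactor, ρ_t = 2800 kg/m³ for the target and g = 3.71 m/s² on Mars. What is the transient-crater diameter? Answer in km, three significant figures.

In SI units: v = 18300 m/s.
(ρ_i/ρ_t)^0.349 = (1040/2800)^0.349 = 0.7078
d^0.82 = 128^0.82 = 53.45
v^0.44 = 18300^0.44 = 75.07
g^-0.18 = 3.71^-0.18 = 0.7898
D = 1.63 × 0.7078 × 53.45 × 75.07 × 0.7898 = 3656 m
   = 3.656 km

D ≈ 3.66 km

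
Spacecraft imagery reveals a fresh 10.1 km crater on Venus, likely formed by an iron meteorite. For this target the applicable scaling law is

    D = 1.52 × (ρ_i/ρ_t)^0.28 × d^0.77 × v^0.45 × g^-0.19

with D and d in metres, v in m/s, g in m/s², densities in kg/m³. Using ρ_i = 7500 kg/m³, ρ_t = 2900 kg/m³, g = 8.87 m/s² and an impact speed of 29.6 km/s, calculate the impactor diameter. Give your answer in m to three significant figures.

d ≈ 272 m

Rearranging for d: d = [D / (1.52 · (7500/2900)^0.28 · 29600^0.45 · 8.87^-0.19)]^(1/0.77).
D = 10100 m.
(7500/2900)^0.28 = 1.305
29600^0.45 = 102.8
8.87^-0.19 = 0.6605
Denominator = 1.52 × 1.305 × 102.8 × 0.6605 = 134.7
D / 134.7 = 10100 / 134.7 = 74.98
d = 74.98^(1/0.77) = 74.98^1.2987 = 272.3 m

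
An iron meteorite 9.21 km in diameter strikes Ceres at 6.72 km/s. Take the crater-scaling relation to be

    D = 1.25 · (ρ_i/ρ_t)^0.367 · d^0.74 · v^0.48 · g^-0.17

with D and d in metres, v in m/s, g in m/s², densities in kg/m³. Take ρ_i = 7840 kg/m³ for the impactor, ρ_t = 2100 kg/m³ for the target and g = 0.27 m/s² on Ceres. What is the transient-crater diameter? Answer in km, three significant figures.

In SI units: d = 9210 m, v = 6720 m/s.
(ρ_i/ρ_t)^0.367 = (7840/2100)^0.367 = 1.622
d^0.74 = 9210^0.74 = 858.1
v^0.48 = 6720^0.48 = 68.73
g^-0.17 = 0.27^-0.17 = 1.249
D = 1.25 × 1.622 × 858.1 × 68.73 × 1.249 = 1.494 × 10^5 m
   = 149.4 km

D ≈ 149 km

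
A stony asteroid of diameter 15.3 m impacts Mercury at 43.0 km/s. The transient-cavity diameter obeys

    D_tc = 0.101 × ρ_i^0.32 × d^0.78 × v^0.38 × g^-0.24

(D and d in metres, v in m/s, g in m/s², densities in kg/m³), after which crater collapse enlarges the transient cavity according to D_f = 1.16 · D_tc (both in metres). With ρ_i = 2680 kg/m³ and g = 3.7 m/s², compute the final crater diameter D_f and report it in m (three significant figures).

D_f ≈ 518 m

v = 43000 m/s.
ρ_i^0.32 = 2680^0.32 = 12.50
d^0.78 = 15.3^0.78 = 8.396
v^0.38 = 43000^0.38 = 57.64
g^-0.24 = 3.7^-0.24 = 0.7305
D_tc = 0.101 × 12.50 × 8.396 × 57.64 × 0.7305 = 446.3 m
D_f = 1.16 × 446.3 = 517.7 m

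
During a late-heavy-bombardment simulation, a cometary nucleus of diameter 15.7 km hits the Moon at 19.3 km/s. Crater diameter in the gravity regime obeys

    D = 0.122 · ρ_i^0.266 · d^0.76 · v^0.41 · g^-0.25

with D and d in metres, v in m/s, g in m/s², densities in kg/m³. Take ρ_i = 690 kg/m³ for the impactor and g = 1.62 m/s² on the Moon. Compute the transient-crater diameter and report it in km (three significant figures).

In SI units: d = 15700 m, v = 19300 m/s.
ρ_i^0.266 = 690^0.266 = 5.690
d^0.76 = 15700^0.76 = 1545
v^0.41 = 19300^0.41 = 57.16
g^-0.25 = 1.62^-0.25 = 0.8864
D = 0.122 × 5.690 × 1545 × 57.16 × 0.8864 = 54340 m
   = 54.34 km

D ≈ 54.3 km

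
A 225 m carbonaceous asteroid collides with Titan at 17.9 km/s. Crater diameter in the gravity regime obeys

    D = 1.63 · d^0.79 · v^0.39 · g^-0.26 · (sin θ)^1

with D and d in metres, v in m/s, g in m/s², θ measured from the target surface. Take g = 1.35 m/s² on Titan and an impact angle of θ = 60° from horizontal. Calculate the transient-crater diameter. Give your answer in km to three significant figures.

D ≈ 4.29 km

In SI units: v = 17900 m/s.
d^0.79 = 225^0.79 = 72.15
v^0.39 = 17900^0.39 = 45.56
g^-0.26 = 1.35^-0.26 = 0.9249
(sin 60°)^1 = 0.8660^1 = 0.8660
D = 1.63 × 72.15 × 45.56 × 0.9249 × 0.8660 = 4292 m
   = 4.292 km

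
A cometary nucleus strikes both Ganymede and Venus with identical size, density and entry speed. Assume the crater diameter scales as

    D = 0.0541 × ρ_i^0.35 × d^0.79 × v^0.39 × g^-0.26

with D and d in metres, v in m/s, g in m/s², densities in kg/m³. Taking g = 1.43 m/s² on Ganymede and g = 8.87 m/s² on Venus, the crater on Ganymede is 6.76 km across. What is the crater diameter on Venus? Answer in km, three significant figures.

All impactor-dependent factors cancel in the ratio, leaving D_Venus/D_Ganymede = (g_Venus/g_Ganymede)^-0.26.
(8.87/1.43)^-0.26 = 6.203^-0.26 = 0.6222
D_Venus = 0.6222 × 6.76 km = 4.21 km

D ≈ 4.21 km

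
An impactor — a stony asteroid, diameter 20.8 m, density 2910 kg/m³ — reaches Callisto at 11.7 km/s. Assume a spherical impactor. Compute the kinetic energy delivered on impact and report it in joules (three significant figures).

E ≈ 9.38 × 10^14 J

v = 11700 m/s.
Mass m = (π/6) ρ d³ = (π/6) × 2910 × (20.8)³ = 1.371 × 10^7 kg
E = ½ m v² = 0.5 × 1.371 × 10^7 × (11700)² = 9.384 × 10^14 J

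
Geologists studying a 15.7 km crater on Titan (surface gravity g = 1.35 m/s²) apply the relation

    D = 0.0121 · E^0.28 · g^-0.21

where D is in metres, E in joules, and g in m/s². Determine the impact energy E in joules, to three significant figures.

E ≈ 8.52 × 10^21 J

Rearranging: E = [D / (0.0121 · g^-0.21)]^(1/0.28).
D = 15700 m.
g^-0.21 = 1.35^-0.21 = 0.9389
D / (0.0121 × 0.9389) = 15700 / (0.01136) = 1.382 × 10^6
E = (1.382 × 10^6)^3.5714 = 8.516 × 10^21 J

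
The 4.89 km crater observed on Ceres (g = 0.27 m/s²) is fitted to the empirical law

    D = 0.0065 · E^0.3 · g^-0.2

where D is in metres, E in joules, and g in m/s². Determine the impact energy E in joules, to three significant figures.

Rearranging: E = [D / (0.0065 · g^-0.2)]^(1/0.3).
D = 4890 m.
g^-0.2 = 0.27^-0.2 = 1.299
D / (0.0065 × 1.299) = 4890 / (8.443 × 10^-3) = 5.792 × 10^5
E = (5.792 × 10^5)^3.3333 = 1.619 × 10^19 J

E ≈ 1.62 × 10^19 J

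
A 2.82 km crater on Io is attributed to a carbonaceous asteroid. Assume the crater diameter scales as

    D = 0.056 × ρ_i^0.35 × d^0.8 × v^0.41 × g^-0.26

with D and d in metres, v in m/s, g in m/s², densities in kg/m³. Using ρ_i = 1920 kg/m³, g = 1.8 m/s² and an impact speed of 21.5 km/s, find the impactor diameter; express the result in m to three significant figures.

d ≈ 201 m

Rearranging for d: d = [D / (0.056 · 1920^0.35 · 21500^0.41 · 1.8^-0.26)]^(1/0.8).
D = 2820 m.
1920^0.35 = 14.10
21500^0.41 = 59.74
1.8^-0.26 = 0.8583
Denominator = 0.056 × 14.10 × 59.74 × 0.8583 = 40.49
D / 40.49 = 2820 / 40.49 = 69.65
d = 69.65^(1/0.8) = 69.65^1.25 = 201.2 m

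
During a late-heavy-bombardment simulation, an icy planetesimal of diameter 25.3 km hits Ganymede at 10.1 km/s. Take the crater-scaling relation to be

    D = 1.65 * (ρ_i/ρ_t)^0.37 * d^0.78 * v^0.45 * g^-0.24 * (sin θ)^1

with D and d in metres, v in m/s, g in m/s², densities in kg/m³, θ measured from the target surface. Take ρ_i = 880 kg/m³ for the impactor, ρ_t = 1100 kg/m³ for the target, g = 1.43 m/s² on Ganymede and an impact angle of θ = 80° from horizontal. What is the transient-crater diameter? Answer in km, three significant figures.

D ≈ 237 km

In SI units: d = 25300 m, v = 10100 m/s.
(ρ_i/ρ_t)^0.37 = (880/1100)^0.37 = 0.9208
d^0.78 = 25300^0.78 = 2719
v^0.45 = 10100^0.45 = 63.38
g^-0.24 = 1.43^-0.24 = 0.9177
(sin 80°)^1 = 0.9848^1 = 0.9848
D = 1.65 × 0.9208 × 2719 × 63.38 × 0.9177 × 0.9848 = 2.366 × 10^5 m
   = 236.6 km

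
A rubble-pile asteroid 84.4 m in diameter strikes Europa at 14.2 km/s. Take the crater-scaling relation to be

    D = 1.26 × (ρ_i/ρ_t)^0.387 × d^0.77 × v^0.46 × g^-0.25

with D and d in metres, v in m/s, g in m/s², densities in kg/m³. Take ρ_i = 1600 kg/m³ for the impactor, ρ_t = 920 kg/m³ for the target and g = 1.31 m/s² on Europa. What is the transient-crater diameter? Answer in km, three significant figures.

In SI units: v = 14200 m/s.
(ρ_i/ρ_t)^0.387 = (1600/920)^0.387 = 1.239
d^0.77 = 84.4^0.77 = 30.43
v^0.46 = 14200^0.46 = 81.29
g^-0.25 = 1.31^-0.25 = 0.9347
D = 1.26 × 1.239 × 30.43 × 81.29 × 0.9347 = 3610 m
   = 3.610 km

D ≈ 3.61 km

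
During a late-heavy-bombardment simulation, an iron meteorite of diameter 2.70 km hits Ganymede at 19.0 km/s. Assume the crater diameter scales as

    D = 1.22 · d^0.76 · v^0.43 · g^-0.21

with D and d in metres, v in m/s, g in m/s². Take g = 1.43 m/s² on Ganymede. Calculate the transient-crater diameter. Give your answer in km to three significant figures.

D ≈ 31.7 km

In SI units: d = 2700 m, v = 19000 m/s.
d^0.76 = 2700^0.76 = 405.4
v^0.43 = 19000^0.43 = 69.16
g^-0.21 = 1.43^-0.21 = 0.9276
D = 1.22 × 405.4 × 69.16 × 0.9276 = 31729 m
   = 31.73 km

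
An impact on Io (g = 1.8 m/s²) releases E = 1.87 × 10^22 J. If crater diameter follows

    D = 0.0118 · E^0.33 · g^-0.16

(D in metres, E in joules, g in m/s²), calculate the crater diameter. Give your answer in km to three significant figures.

D ≈ 240 km

E^0.33 = (1.87 × 10^22)^0.33 = 2.237 × 10^7
g^-0.16 = 1.8^-0.16 = 0.9102
D = 0.0118 × 2.237 × 10^7 × 0.9102 = 2.403 × 10^5 m
   = 240.3 km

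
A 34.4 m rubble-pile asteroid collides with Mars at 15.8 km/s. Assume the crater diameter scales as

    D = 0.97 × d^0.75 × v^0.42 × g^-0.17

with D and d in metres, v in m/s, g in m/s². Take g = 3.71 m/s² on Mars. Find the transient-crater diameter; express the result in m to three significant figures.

D ≈ 639 m

In SI units: v = 15800 m/s.
d^0.75 = 34.4^0.75 = 14.20
v^0.42 = 15800^0.42 = 58.00
g^-0.17 = 3.71^-0.17 = 0.8002
D = 0.97 × 14.20 × 58.00 × 0.8002 = 639.3 m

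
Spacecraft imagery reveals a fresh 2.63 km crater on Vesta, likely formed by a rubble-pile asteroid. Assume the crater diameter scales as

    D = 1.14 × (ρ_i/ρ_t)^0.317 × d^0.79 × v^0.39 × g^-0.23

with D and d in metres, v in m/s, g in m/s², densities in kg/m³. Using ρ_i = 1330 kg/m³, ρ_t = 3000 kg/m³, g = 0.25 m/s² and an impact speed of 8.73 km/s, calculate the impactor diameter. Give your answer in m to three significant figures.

Rearranging for d: d = [D / (1.14 · (1330/3000)^0.317 · 8730^0.39 · 0.25^-0.23)]^(1/0.79).
D = 2630 m.
(1330/3000)^0.317 = 0.7727
8730^0.39 = 34.43
0.25^-0.23 = 1.376
Denominator = 1.14 × 0.7727 × 34.43 × 1.376 = 41.73
D / 41.73 = 2630 / 41.73 = 63.02
d = 63.02^(1/0.79) = 63.02^1.2658 = 189.6 m

d ≈ 190 m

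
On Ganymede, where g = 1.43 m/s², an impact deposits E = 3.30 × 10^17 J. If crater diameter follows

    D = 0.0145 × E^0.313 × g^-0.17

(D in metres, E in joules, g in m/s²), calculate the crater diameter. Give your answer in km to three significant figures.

D ≈ 4.15 km

E^0.313 = (3.30 × 10^17)^0.313 = 3.043 × 10^5
g^-0.17 = 1.43^-0.17 = 0.9410
D = 0.0145 × 3.043 × 10^5 × 0.9410 = 4152 m
   = 4.152 km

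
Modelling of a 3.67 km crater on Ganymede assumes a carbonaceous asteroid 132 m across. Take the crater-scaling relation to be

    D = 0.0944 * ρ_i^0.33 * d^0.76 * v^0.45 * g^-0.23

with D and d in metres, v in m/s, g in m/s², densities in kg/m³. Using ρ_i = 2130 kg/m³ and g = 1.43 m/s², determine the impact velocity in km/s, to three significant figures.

v ≈ 18.1 km/s

Rearranging for v: v = [D / (0.0944 · 2130^0.33 · 132^0.76 · 1.43^-0.23)]^(1/0.45).
D = 3670 m.
2130^0.33 = 12.54
132^0.76 = 40.89
1.43^-0.23 = 0.9210
Denominator = 0.0944 × 12.54 × 40.89 × 0.9210 = 44.58
D / 44.58 = 3670 / 44.58 = 82.32
v = 82.32^(1/0.45) = 82.32^2.2222 = 18057 m/s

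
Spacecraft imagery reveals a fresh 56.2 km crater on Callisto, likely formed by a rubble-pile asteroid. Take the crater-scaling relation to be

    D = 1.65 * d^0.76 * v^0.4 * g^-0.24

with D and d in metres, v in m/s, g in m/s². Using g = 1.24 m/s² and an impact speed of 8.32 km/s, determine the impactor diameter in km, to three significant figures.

Rearranging for d: d = [D / (1.65 · 8320^0.4 · 1.24^-0.24)]^(1/0.76).
D = 56200 m.
8320^0.4 = 36.99
1.24^-0.24 = 0.9497
Denominator = 1.65 × 36.99 × 0.9497 = 57.96
D / 57.96 = 56200 / 57.96 = 969.6
d = 969.6^(1/0.76) = 969.6^1.3158 = 8507 m

d ≈ 8.51 km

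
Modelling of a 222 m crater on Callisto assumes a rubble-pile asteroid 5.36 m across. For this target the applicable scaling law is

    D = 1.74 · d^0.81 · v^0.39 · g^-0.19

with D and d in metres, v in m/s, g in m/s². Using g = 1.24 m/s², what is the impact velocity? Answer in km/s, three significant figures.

Rearranging for v: v = [D / (1.74 · 5.36^0.81 · 1.24^-0.19)]^(1/0.39).
5.36^0.81 = 3.896
1.24^-0.19 = 0.9600
Denominator = 1.74 × 3.896 × 0.9600 = 6.508
D / 6.508 = 222 / 6.508 = 34.11
v = 34.11^(1/0.39) = 34.11^2.5641 = 8520 m/s

v ≈ 8.52 km/s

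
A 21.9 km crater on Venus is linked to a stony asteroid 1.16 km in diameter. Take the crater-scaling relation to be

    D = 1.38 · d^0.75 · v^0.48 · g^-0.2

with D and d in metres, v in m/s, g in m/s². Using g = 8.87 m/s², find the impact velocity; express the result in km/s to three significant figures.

Rearranging for v: v = [D / (1.38 · 1160^0.75 · 8.87^-0.2)]^(1/0.48).
D = 21900 m.
1160^0.75 = 198.8
8.87^-0.2 = 0.6463
Denominator = 1.38 × 198.8 × 0.6463 = 177.3
D / 177.3 = 21900 / 177.3 = 123.5
v = 123.5^(1/0.48) = 123.5^2.0833 = 22781 m/s

v ≈ 22.8 km/s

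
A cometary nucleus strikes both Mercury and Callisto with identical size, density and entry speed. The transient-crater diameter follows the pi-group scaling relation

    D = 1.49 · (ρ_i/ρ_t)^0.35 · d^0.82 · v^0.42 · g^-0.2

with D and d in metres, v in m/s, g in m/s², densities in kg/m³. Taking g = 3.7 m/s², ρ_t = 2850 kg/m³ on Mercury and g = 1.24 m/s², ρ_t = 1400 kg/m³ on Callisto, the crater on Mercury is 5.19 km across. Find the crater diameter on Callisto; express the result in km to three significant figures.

The impactor-only factors (d, v, ρ_i) cancel in the ratio, leaving D_Callisto/D_Mercury = (g_Callisto/g_Mercury)^-0.2 · (ρ_t,Mercury/ρ_t,Callisto)^0.35.
(1.24/3.7)^-0.2 = 0.3351^-0.2 = 1.244
(2850/1400)^0.35 = 2.036^0.35 = 1.283
Ratio = 1.244 × 1.283 = 1.596
D_Callisto = 1.596 × 5.19 km = 8.28 km

D ≈ 8.28 km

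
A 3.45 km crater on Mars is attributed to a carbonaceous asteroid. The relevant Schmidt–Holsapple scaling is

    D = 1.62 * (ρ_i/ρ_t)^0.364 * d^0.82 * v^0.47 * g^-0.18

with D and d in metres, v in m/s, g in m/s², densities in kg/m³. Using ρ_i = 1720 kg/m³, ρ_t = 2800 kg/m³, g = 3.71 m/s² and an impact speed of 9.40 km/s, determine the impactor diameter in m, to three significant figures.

Rearranging for d: d = [D / (1.62 · (1720/2800)^0.364 · 9400^0.47 · 3.71^-0.18)]^(1/0.82).
D = 3450 m.
(1720/2800)^0.364 = 0.8375
9400^0.47 = 73.68
3.71^-0.18 = 0.7898
Denominator = 1.62 × 0.8375 × 73.68 × 0.7898 = 78.95
D / 78.95 = 3450 / 78.95 = 43.70
d = 43.70^(1/0.82) = 43.70^1.2195 = 100.1 m

d ≈ 100 m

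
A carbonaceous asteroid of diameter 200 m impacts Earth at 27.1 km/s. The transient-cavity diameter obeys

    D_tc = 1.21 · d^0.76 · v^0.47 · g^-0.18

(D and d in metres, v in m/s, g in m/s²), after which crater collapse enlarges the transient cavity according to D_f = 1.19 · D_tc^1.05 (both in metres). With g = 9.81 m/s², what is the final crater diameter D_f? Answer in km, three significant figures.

D_f ≈ 9.98 km

v = 27100 m/s.
d^0.76 = 200^0.76 = 56.08
v^0.47 = 27100^0.47 = 121.2
g^-0.18 = 9.81^-0.18 = 0.6630
D_tc = 1.21 × 56.08 × 121.2 × 0.6630 = 5453 m
D_f = 1.19 × (5453)^1.05 = 9977 m
     = 9.977 km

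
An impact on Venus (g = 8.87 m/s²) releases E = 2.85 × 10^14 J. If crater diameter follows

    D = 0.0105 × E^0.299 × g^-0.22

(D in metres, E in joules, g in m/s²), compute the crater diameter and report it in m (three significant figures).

D ≈ 136 m

E^0.299 = (2.85 × 10^14)^0.299 = 2.099 × 10^4
g^-0.22 = 8.87^-0.22 = 0.6187
D = 0.0105 × 2.099 × 10^4 × 0.6187 = 136.4 m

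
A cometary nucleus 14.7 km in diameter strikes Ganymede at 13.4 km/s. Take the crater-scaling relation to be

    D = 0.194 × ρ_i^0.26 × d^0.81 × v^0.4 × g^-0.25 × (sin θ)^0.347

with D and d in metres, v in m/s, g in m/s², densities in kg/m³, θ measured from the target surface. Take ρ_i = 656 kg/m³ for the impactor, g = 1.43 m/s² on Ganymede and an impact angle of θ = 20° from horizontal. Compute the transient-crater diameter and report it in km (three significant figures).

D ≈ 70.2 km

In SI units: d = 14700 m, v = 13400 m/s.
ρ_i^0.26 = 656^0.26 = 5.400
d^0.81 = 14700^0.81 = 2374
v^0.4 = 13400^0.4 = 44.76
g^-0.25 = 1.43^-0.25 = 0.9145
(sin 20°)^0.347 = 0.3420^0.347 = 0.6891
D = 0.194 × 5.400 × 2374 × 44.76 × 0.9145 × 0.6891 = 70151 m
   = 70.15 km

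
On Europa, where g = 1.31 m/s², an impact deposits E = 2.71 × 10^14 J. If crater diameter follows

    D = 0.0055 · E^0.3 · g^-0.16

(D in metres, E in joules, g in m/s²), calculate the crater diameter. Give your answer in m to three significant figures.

D ≈ 113 m

E^0.3 = (2.71 × 10^14)^0.3 = 2.137 × 10^4
g^-0.16 = 1.31^-0.16 = 0.9577
D = 0.0055 × 2.137 × 10^4 × 0.9577 = 112.6 m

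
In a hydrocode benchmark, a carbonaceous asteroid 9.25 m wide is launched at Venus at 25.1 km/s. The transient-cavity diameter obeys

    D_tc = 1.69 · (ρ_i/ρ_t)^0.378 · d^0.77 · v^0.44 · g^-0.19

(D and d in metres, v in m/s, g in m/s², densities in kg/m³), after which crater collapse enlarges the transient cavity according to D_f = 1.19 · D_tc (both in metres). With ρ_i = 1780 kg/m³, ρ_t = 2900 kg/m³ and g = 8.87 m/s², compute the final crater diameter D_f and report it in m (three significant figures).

D_f ≈ 528 m

v = 25100 m/s.
(ρ_i/ρ_t)^0.378 = (1780/2900)^0.378 = 0.8315
d^0.77 = 9.25^0.77 = 5.545
v^0.44 = 25100^0.44 = 86.27
g^-0.19 = 8.87^-0.19 = 0.6605
D_tc = 1.69 × 0.8315 × 5.545 × 86.27 × 0.6605 = 444.0 m
D_f = 1.19 × 444.0 = 528.4 m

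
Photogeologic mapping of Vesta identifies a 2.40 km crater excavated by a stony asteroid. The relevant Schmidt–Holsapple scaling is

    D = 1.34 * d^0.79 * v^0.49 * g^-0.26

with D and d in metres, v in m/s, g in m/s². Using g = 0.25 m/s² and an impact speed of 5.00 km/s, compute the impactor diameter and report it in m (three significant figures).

d ≈ 42.2 m

Rearranging for d: d = [D / (1.34 · 5000^0.49 · 0.25^-0.26)]^(1/0.79).
D = 2400 m.
5000^0.49 = 64.94
0.25^-0.26 = 1.434
Denominator = 1.34 × 64.94 × 1.434 = 124.8
D / 124.8 = 2400 / 124.8 = 19.23
d = 19.23^(1/0.79) = 19.23^1.2658 = 42.19 m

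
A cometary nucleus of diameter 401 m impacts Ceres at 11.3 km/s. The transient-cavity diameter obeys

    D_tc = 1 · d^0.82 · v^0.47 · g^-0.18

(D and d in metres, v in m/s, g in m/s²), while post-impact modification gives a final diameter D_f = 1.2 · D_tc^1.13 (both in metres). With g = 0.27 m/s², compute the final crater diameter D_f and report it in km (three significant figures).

v = 11300 m/s.
d^0.82 = 401^0.82 = 136.3
v^0.47 = 11300^0.47 = 80.34
g^-0.18 = 0.27^-0.18 = 1.266
D_tc = 1 × 136.3 × 80.34 × 1.266 = 13860 m
D_f = 1.2 × (13860)^1.13 = 57461 m
     = 57.46 km

D_f ≈ 57.5 km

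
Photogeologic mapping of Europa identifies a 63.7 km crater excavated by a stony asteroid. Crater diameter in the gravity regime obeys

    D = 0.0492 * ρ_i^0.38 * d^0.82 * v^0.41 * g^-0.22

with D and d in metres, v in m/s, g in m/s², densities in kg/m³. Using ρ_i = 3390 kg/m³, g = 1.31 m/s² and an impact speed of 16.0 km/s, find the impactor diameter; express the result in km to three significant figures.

Rearranging for d: d = [D / (0.0492 · 3390^0.38 · 16000^0.41 · 1.31^-0.22)]^(1/0.82).
D = 63700 m.
3390^0.38 = 21.95
16000^0.41 = 52.93
1.31^-0.22 = 0.9423
Denominator = 0.0492 × 21.95 × 52.93 × 0.9423 = 53.86
D / 53.86 = 63700 / 53.86 = 1183
d = 1183^(1/0.82) = 1183^1.2195 = 5591 m

d ≈ 5.59 km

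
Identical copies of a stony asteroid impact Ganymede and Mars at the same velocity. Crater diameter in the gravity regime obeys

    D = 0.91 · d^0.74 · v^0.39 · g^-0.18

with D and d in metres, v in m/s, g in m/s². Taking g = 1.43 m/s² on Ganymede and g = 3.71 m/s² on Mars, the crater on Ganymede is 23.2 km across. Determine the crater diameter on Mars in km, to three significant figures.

All impactor-dependent factors cancel in the ratio, leaving D_Mars/D_Ganymede = (g_Mars/g_Ganymede)^-0.18.
(3.71/1.43)^-0.18 = 2.594^-0.18 = 0.8423
D_Mars = 0.8423 × 23.2 km = 19.5 km

D ≈ 19.5 km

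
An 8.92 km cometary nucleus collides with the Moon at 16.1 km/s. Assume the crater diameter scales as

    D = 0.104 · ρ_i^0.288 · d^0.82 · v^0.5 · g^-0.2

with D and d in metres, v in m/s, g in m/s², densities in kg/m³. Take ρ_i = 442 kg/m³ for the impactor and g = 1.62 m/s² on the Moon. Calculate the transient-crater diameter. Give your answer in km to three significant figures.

D ≈ 120 km

In SI units: d = 8920 m, v = 16100 m/s.
ρ_i^0.288 = 442^0.288 = 5.779
d^0.82 = 8920^0.82 = 1735
v^0.5 = 16100^0.5 = 126.9
g^-0.2 = 1.62^-0.2 = 0.9080
D = 0.104 × 5.779 × 1735 × 126.9 × 0.9080 = 1.202 × 10^5 m
   = 120.2 km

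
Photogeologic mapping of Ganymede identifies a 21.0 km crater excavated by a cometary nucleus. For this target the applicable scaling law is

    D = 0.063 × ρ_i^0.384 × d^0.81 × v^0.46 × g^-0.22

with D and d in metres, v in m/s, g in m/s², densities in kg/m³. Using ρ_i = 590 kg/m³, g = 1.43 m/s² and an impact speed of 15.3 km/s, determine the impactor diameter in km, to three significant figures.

Rearranging for d: d = [D / (0.063 · 590^0.384 · 15300^0.46 · 1.43^-0.22)]^(1/0.81).
D = 21000 m.
590^0.384 = 11.59
15300^0.46 = 84.13
1.43^-0.22 = 0.9243
Denominator = 0.063 × 11.59 × 84.13 × 0.9243 = 56.78
D / 56.78 = 21000 / 56.78 = 369.8
d = 369.8^(1/0.81) = 369.8^1.2346 = 1481 m

d ≈ 1.48 km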